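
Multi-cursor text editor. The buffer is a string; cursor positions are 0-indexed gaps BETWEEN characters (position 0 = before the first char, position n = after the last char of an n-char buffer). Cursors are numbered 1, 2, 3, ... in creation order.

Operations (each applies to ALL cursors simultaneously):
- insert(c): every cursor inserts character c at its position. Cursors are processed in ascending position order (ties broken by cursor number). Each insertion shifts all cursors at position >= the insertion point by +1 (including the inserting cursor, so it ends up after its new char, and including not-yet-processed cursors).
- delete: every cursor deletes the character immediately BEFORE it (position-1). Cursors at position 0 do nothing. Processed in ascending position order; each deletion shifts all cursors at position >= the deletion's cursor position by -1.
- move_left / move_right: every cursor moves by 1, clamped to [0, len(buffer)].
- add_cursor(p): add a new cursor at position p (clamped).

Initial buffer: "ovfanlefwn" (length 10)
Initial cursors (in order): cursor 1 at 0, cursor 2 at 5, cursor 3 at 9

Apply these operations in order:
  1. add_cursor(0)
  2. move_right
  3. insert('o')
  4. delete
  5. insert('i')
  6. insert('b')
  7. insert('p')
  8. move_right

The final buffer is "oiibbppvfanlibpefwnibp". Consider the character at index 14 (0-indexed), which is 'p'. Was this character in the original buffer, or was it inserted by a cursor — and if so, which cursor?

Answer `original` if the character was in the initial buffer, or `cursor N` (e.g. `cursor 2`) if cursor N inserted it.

Answer: cursor 2

Derivation:
After op 1 (add_cursor(0)): buffer="ovfanlefwn" (len 10), cursors c1@0 c4@0 c2@5 c3@9, authorship ..........
After op 2 (move_right): buffer="ovfanlefwn" (len 10), cursors c1@1 c4@1 c2@6 c3@10, authorship ..........
After op 3 (insert('o')): buffer="ooovfanloefwno" (len 14), cursors c1@3 c4@3 c2@9 c3@14, authorship .14.....2....3
After op 4 (delete): buffer="ovfanlefwn" (len 10), cursors c1@1 c4@1 c2@6 c3@10, authorship ..........
After op 5 (insert('i')): buffer="oiivfanliefwni" (len 14), cursors c1@3 c4@3 c2@9 c3@14, authorship .14.....2....3
After op 6 (insert('b')): buffer="oiibbvfanlibefwnib" (len 18), cursors c1@5 c4@5 c2@12 c3@18, authorship .1414.....22....33
After op 7 (insert('p')): buffer="oiibbppvfanlibpefwnibp" (len 22), cursors c1@7 c4@7 c2@15 c3@22, authorship .141414.....222....333
After op 8 (move_right): buffer="oiibbppvfanlibpefwnibp" (len 22), cursors c1@8 c4@8 c2@16 c3@22, authorship .141414.....222....333
Authorship (.=original, N=cursor N): . 1 4 1 4 1 4 . . . . . 2 2 2 . . . . 3 3 3
Index 14: author = 2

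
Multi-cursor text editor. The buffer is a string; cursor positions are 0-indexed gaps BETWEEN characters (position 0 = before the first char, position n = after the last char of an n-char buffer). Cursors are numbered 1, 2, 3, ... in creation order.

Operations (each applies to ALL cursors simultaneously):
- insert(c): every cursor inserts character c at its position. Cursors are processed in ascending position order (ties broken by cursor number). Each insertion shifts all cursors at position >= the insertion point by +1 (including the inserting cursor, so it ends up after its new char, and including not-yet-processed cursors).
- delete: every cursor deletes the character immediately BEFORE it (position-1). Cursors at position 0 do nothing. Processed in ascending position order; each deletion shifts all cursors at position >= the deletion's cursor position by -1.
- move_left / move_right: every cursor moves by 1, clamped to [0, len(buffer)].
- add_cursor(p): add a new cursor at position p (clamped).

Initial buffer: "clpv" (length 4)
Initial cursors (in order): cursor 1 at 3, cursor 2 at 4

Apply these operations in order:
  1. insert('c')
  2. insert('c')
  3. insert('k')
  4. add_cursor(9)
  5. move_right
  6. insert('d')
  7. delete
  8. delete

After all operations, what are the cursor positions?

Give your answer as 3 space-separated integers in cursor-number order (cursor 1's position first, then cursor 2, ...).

After op 1 (insert('c')): buffer="clpcvc" (len 6), cursors c1@4 c2@6, authorship ...1.2
After op 2 (insert('c')): buffer="clpccvcc" (len 8), cursors c1@5 c2@8, authorship ...11.22
After op 3 (insert('k')): buffer="clpcckvcck" (len 10), cursors c1@6 c2@10, authorship ...111.222
After op 4 (add_cursor(9)): buffer="clpcckvcck" (len 10), cursors c1@6 c3@9 c2@10, authorship ...111.222
After op 5 (move_right): buffer="clpcckvcck" (len 10), cursors c1@7 c2@10 c3@10, authorship ...111.222
After op 6 (insert('d')): buffer="clpcckvdcckdd" (len 13), cursors c1@8 c2@13 c3@13, authorship ...111.122223
After op 7 (delete): buffer="clpcckvcck" (len 10), cursors c1@7 c2@10 c3@10, authorship ...111.222
After op 8 (delete): buffer="clpcckc" (len 7), cursors c1@6 c2@7 c3@7, authorship ...1112

Answer: 6 7 7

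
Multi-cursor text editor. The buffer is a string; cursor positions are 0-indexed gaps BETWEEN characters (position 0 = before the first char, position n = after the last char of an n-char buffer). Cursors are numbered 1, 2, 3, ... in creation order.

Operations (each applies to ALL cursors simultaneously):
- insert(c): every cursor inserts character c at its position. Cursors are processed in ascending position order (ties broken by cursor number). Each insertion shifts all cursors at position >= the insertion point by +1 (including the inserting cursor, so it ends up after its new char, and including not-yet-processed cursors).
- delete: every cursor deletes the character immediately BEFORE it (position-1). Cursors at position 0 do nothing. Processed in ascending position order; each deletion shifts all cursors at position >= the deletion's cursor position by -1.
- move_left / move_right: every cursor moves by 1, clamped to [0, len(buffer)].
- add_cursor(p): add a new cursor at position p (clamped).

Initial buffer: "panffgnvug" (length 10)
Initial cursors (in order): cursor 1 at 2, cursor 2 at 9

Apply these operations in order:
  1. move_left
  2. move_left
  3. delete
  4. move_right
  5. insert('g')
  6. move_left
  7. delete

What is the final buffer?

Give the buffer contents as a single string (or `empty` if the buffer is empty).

Answer: ganffggug

Derivation:
After op 1 (move_left): buffer="panffgnvug" (len 10), cursors c1@1 c2@8, authorship ..........
After op 2 (move_left): buffer="panffgnvug" (len 10), cursors c1@0 c2@7, authorship ..........
After op 3 (delete): buffer="panffgvug" (len 9), cursors c1@0 c2@6, authorship .........
After op 4 (move_right): buffer="panffgvug" (len 9), cursors c1@1 c2@7, authorship .........
After op 5 (insert('g')): buffer="pganffgvgug" (len 11), cursors c1@2 c2@9, authorship .1......2..
After op 6 (move_left): buffer="pganffgvgug" (len 11), cursors c1@1 c2@8, authorship .1......2..
After op 7 (delete): buffer="ganffggug" (len 9), cursors c1@0 c2@6, authorship 1.....2..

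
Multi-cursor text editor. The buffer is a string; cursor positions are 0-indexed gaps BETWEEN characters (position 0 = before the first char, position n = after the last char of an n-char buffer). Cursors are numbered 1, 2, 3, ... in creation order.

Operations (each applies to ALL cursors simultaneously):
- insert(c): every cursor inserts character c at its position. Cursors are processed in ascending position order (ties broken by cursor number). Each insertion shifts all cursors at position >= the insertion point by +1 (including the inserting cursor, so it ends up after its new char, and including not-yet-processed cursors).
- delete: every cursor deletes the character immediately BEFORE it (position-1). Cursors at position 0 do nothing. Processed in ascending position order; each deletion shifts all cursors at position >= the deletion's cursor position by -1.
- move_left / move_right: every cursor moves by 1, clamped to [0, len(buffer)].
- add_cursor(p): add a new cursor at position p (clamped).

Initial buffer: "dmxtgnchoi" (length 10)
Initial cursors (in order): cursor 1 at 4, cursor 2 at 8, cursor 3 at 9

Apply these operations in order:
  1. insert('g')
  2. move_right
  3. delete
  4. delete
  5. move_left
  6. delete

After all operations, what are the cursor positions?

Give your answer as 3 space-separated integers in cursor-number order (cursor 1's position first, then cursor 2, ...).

After op 1 (insert('g')): buffer="dmxtggnchgogi" (len 13), cursors c1@5 c2@10 c3@12, authorship ....1....2.3.
After op 2 (move_right): buffer="dmxtggnchgogi" (len 13), cursors c1@6 c2@11 c3@13, authorship ....1....2.3.
After op 3 (delete): buffer="dmxtgnchgg" (len 10), cursors c1@5 c2@9 c3@10, authorship ....1...23
After op 4 (delete): buffer="dmxtnch" (len 7), cursors c1@4 c2@7 c3@7, authorship .......
After op 5 (move_left): buffer="dmxtnch" (len 7), cursors c1@3 c2@6 c3@6, authorship .......
After op 6 (delete): buffer="dmth" (len 4), cursors c1@2 c2@3 c3@3, authorship ....

Answer: 2 3 3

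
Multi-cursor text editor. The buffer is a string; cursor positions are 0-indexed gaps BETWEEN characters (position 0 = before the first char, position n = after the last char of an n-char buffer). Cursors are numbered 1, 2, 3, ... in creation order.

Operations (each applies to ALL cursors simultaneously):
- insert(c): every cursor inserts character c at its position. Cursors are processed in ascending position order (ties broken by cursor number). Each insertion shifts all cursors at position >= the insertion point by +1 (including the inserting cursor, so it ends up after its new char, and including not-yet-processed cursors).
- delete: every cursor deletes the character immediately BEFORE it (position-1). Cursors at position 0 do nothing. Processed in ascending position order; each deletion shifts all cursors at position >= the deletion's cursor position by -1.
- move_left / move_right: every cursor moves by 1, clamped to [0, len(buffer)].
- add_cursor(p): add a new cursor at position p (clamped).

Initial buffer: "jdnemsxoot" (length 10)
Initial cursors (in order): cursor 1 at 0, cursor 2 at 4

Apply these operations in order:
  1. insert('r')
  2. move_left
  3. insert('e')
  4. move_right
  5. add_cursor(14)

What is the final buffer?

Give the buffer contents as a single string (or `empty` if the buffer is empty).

Answer: erjdneermsxoot

Derivation:
After op 1 (insert('r')): buffer="rjdnermsxoot" (len 12), cursors c1@1 c2@6, authorship 1....2......
After op 2 (move_left): buffer="rjdnermsxoot" (len 12), cursors c1@0 c2@5, authorship 1....2......
After op 3 (insert('e')): buffer="erjdneermsxoot" (len 14), cursors c1@1 c2@7, authorship 11....22......
After op 4 (move_right): buffer="erjdneermsxoot" (len 14), cursors c1@2 c2@8, authorship 11....22......
After op 5 (add_cursor(14)): buffer="erjdneermsxoot" (len 14), cursors c1@2 c2@8 c3@14, authorship 11....22......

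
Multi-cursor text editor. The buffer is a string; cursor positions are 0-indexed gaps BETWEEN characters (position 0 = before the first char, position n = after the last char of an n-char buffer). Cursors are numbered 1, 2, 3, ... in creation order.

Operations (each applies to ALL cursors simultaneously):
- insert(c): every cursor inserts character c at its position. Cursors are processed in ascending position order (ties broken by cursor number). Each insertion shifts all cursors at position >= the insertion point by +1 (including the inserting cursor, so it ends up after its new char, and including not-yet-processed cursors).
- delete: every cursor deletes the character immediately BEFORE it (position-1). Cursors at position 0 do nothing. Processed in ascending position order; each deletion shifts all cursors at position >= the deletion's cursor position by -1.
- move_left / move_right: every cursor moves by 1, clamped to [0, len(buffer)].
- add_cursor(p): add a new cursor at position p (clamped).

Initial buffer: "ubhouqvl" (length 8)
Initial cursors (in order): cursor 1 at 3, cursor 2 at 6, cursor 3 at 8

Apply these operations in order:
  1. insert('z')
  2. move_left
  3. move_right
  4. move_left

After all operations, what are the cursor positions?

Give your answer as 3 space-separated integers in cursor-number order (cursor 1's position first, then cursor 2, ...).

Answer: 3 7 10

Derivation:
After op 1 (insert('z')): buffer="ubhzouqzvlz" (len 11), cursors c1@4 c2@8 c3@11, authorship ...1...2..3
After op 2 (move_left): buffer="ubhzouqzvlz" (len 11), cursors c1@3 c2@7 c3@10, authorship ...1...2..3
After op 3 (move_right): buffer="ubhzouqzvlz" (len 11), cursors c1@4 c2@8 c3@11, authorship ...1...2..3
After op 4 (move_left): buffer="ubhzouqzvlz" (len 11), cursors c1@3 c2@7 c3@10, authorship ...1...2..3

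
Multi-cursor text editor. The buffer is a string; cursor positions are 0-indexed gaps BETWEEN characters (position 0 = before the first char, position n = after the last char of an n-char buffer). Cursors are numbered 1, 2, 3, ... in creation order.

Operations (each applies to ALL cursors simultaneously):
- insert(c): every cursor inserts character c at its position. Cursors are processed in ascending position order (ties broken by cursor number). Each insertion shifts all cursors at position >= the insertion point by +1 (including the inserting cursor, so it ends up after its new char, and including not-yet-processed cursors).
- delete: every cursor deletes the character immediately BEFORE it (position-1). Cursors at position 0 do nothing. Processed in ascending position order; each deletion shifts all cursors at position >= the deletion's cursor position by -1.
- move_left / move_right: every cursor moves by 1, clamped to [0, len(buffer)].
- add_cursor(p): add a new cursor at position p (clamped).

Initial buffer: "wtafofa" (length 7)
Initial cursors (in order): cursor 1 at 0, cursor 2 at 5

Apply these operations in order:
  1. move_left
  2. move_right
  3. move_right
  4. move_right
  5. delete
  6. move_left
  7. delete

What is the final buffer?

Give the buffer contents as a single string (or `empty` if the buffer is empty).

After op 1 (move_left): buffer="wtafofa" (len 7), cursors c1@0 c2@4, authorship .......
After op 2 (move_right): buffer="wtafofa" (len 7), cursors c1@1 c2@5, authorship .......
After op 3 (move_right): buffer="wtafofa" (len 7), cursors c1@2 c2@6, authorship .......
After op 4 (move_right): buffer="wtafofa" (len 7), cursors c1@3 c2@7, authorship .......
After op 5 (delete): buffer="wtfof" (len 5), cursors c1@2 c2@5, authorship .....
After op 6 (move_left): buffer="wtfof" (len 5), cursors c1@1 c2@4, authorship .....
After op 7 (delete): buffer="tff" (len 3), cursors c1@0 c2@2, authorship ...

Answer: tff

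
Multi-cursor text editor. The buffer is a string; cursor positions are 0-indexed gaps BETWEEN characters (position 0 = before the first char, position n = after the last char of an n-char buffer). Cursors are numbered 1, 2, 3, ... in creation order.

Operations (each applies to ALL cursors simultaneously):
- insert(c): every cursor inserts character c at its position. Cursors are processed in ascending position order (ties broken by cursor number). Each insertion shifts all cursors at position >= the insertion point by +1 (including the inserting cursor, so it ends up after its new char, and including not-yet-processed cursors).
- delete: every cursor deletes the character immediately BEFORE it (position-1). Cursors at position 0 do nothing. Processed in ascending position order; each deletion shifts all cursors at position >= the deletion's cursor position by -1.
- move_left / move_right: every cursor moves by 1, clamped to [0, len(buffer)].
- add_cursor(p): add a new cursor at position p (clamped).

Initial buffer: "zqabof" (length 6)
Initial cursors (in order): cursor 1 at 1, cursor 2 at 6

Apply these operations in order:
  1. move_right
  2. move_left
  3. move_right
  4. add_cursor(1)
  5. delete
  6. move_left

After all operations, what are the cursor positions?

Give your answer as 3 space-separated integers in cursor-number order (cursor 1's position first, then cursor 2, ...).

Answer: 0 2 0

Derivation:
After op 1 (move_right): buffer="zqabof" (len 6), cursors c1@2 c2@6, authorship ......
After op 2 (move_left): buffer="zqabof" (len 6), cursors c1@1 c2@5, authorship ......
After op 3 (move_right): buffer="zqabof" (len 6), cursors c1@2 c2@6, authorship ......
After op 4 (add_cursor(1)): buffer="zqabof" (len 6), cursors c3@1 c1@2 c2@6, authorship ......
After op 5 (delete): buffer="abo" (len 3), cursors c1@0 c3@0 c2@3, authorship ...
After op 6 (move_left): buffer="abo" (len 3), cursors c1@0 c3@0 c2@2, authorship ...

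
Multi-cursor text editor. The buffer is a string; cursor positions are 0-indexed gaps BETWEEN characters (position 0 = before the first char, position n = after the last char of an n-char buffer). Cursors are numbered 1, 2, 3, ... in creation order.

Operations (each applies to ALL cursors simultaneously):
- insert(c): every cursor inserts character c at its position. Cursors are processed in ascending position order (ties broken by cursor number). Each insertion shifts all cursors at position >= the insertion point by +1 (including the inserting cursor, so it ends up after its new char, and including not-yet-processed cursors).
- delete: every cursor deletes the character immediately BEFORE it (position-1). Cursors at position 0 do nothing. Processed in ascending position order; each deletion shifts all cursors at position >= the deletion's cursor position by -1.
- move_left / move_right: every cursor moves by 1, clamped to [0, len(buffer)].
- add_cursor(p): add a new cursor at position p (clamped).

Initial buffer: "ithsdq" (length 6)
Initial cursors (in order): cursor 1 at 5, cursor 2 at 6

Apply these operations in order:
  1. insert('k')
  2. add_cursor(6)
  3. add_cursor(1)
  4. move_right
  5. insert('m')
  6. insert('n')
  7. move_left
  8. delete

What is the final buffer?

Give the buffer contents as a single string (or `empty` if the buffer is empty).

Answer: itnhsdkqmnkn

Derivation:
After op 1 (insert('k')): buffer="ithsdkqk" (len 8), cursors c1@6 c2@8, authorship .....1.2
After op 2 (add_cursor(6)): buffer="ithsdkqk" (len 8), cursors c1@6 c3@6 c2@8, authorship .....1.2
After op 3 (add_cursor(1)): buffer="ithsdkqk" (len 8), cursors c4@1 c1@6 c3@6 c2@8, authorship .....1.2
After op 4 (move_right): buffer="ithsdkqk" (len 8), cursors c4@2 c1@7 c3@7 c2@8, authorship .....1.2
After op 5 (insert('m')): buffer="itmhsdkqmmkm" (len 12), cursors c4@3 c1@10 c3@10 c2@12, authorship ..4...1.1322
After op 6 (insert('n')): buffer="itmnhsdkqmmnnkmn" (len 16), cursors c4@4 c1@13 c3@13 c2@16, authorship ..44...1.1313222
After op 7 (move_left): buffer="itmnhsdkqmmnnkmn" (len 16), cursors c4@3 c1@12 c3@12 c2@15, authorship ..44...1.1313222
After op 8 (delete): buffer="itnhsdkqmnkn" (len 12), cursors c4@2 c1@9 c3@9 c2@11, authorship ..4...1.1322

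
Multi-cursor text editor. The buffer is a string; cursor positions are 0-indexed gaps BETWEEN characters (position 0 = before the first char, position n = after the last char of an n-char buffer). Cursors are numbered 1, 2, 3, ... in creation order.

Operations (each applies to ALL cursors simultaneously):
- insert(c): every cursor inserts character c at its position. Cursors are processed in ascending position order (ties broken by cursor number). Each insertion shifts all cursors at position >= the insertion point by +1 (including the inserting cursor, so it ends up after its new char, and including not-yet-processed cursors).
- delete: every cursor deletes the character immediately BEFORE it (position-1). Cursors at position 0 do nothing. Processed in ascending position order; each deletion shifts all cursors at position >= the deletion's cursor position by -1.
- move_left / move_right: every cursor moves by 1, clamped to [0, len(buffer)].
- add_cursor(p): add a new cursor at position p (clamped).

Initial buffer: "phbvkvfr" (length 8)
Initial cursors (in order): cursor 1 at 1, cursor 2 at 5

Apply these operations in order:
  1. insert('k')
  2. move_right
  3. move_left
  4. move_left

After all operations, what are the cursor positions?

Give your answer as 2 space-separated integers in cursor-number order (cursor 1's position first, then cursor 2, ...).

Answer: 1 6

Derivation:
After op 1 (insert('k')): buffer="pkhbvkkvfr" (len 10), cursors c1@2 c2@7, authorship .1....2...
After op 2 (move_right): buffer="pkhbvkkvfr" (len 10), cursors c1@3 c2@8, authorship .1....2...
After op 3 (move_left): buffer="pkhbvkkvfr" (len 10), cursors c1@2 c2@7, authorship .1....2...
After op 4 (move_left): buffer="pkhbvkkvfr" (len 10), cursors c1@1 c2@6, authorship .1....2...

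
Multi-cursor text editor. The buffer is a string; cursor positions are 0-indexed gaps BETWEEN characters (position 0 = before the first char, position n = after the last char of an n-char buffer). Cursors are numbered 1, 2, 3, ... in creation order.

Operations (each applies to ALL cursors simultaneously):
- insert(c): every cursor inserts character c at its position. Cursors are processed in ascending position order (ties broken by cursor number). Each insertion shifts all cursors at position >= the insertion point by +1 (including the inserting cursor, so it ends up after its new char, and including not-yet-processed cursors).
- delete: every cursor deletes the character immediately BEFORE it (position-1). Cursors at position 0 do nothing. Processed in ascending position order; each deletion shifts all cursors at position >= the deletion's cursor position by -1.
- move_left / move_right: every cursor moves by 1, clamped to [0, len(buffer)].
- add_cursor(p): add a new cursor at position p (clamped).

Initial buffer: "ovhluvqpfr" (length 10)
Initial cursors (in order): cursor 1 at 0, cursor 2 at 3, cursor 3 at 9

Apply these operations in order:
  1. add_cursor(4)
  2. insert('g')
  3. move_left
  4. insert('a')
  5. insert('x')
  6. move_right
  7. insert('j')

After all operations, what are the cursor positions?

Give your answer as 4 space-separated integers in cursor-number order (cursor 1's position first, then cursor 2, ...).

After op 1 (add_cursor(4)): buffer="ovhluvqpfr" (len 10), cursors c1@0 c2@3 c4@4 c3@9, authorship ..........
After op 2 (insert('g')): buffer="govhglguvqpfgr" (len 14), cursors c1@1 c2@5 c4@7 c3@13, authorship 1...2.4.....3.
After op 3 (move_left): buffer="govhglguvqpfgr" (len 14), cursors c1@0 c2@4 c4@6 c3@12, authorship 1...2.4.....3.
After op 4 (insert('a')): buffer="agovhaglaguvqpfagr" (len 18), cursors c1@1 c2@6 c4@9 c3@16, authorship 11...22.44.....33.
After op 5 (insert('x')): buffer="axgovhaxglaxguvqpfaxgr" (len 22), cursors c1@2 c2@8 c4@12 c3@20, authorship 111...222.444.....333.
After op 6 (move_right): buffer="axgovhaxglaxguvqpfaxgr" (len 22), cursors c1@3 c2@9 c4@13 c3@21, authorship 111...222.444.....333.
After op 7 (insert('j')): buffer="axgjovhaxgjlaxgjuvqpfaxgjr" (len 26), cursors c1@4 c2@11 c4@16 c3@25, authorship 1111...2222.4444.....3333.

Answer: 4 11 25 16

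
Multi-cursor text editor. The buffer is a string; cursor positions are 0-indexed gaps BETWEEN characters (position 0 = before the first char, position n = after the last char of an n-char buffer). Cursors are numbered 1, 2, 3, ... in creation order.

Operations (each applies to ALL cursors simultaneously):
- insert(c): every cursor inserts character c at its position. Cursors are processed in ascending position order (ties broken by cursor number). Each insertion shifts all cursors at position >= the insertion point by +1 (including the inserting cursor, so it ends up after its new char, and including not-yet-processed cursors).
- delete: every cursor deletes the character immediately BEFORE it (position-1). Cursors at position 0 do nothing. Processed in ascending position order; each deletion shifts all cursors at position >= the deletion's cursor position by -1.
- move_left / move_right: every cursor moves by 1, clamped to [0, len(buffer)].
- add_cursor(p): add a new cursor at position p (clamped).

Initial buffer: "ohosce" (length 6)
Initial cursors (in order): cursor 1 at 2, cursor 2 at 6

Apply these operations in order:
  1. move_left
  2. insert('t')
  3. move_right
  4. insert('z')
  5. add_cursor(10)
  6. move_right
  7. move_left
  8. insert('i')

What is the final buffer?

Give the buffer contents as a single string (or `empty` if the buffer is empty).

After op 1 (move_left): buffer="ohosce" (len 6), cursors c1@1 c2@5, authorship ......
After op 2 (insert('t')): buffer="othoscte" (len 8), cursors c1@2 c2@7, authorship .1....2.
After op 3 (move_right): buffer="othoscte" (len 8), cursors c1@3 c2@8, authorship .1....2.
After op 4 (insert('z')): buffer="othzosctez" (len 10), cursors c1@4 c2@10, authorship .1.1...2.2
After op 5 (add_cursor(10)): buffer="othzosctez" (len 10), cursors c1@4 c2@10 c3@10, authorship .1.1...2.2
After op 6 (move_right): buffer="othzosctez" (len 10), cursors c1@5 c2@10 c3@10, authorship .1.1...2.2
After op 7 (move_left): buffer="othzosctez" (len 10), cursors c1@4 c2@9 c3@9, authorship .1.1...2.2
After op 8 (insert('i')): buffer="othzioscteiiz" (len 13), cursors c1@5 c2@12 c3@12, authorship .1.11...2.232

Answer: othzioscteiiz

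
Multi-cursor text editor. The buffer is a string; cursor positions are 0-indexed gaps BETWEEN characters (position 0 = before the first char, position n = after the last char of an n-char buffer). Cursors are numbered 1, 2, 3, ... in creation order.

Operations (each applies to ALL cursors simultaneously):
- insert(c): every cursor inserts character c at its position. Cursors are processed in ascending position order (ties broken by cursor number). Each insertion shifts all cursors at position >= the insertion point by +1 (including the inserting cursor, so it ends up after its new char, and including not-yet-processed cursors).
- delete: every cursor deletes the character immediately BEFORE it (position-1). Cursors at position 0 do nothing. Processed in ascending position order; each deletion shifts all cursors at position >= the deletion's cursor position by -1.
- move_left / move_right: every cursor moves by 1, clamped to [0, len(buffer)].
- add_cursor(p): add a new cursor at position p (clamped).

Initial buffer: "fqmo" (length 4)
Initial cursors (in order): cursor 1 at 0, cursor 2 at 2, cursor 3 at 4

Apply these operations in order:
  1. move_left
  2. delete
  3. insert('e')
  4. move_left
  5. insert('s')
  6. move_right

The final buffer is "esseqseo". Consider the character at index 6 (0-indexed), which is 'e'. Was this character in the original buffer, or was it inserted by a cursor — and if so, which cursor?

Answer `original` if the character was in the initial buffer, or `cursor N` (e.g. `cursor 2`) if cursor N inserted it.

After op 1 (move_left): buffer="fqmo" (len 4), cursors c1@0 c2@1 c3@3, authorship ....
After op 2 (delete): buffer="qo" (len 2), cursors c1@0 c2@0 c3@1, authorship ..
After op 3 (insert('e')): buffer="eeqeo" (len 5), cursors c1@2 c2@2 c3@4, authorship 12.3.
After op 4 (move_left): buffer="eeqeo" (len 5), cursors c1@1 c2@1 c3@3, authorship 12.3.
After op 5 (insert('s')): buffer="esseqseo" (len 8), cursors c1@3 c2@3 c3@6, authorship 1122.33.
After op 6 (move_right): buffer="esseqseo" (len 8), cursors c1@4 c2@4 c3@7, authorship 1122.33.
Authorship (.=original, N=cursor N): 1 1 2 2 . 3 3 .
Index 6: author = 3

Answer: cursor 3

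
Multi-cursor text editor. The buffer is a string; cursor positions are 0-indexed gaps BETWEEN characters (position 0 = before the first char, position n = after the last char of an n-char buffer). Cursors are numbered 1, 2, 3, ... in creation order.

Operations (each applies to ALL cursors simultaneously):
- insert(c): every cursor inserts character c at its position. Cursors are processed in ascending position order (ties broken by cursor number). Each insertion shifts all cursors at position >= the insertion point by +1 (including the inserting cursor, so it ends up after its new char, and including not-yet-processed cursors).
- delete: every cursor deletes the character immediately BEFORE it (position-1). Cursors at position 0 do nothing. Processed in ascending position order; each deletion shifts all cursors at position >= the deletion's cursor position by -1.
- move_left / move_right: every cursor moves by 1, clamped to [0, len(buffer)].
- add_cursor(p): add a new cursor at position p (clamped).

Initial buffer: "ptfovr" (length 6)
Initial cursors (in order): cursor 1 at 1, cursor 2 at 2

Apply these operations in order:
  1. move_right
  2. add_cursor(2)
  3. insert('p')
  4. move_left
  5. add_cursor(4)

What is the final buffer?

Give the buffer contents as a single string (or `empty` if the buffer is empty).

After op 1 (move_right): buffer="ptfovr" (len 6), cursors c1@2 c2@3, authorship ......
After op 2 (add_cursor(2)): buffer="ptfovr" (len 6), cursors c1@2 c3@2 c2@3, authorship ......
After op 3 (insert('p')): buffer="ptppfpovr" (len 9), cursors c1@4 c3@4 c2@6, authorship ..13.2...
After op 4 (move_left): buffer="ptppfpovr" (len 9), cursors c1@3 c3@3 c2@5, authorship ..13.2...
After op 5 (add_cursor(4)): buffer="ptppfpovr" (len 9), cursors c1@3 c3@3 c4@4 c2@5, authorship ..13.2...

Answer: ptppfpovr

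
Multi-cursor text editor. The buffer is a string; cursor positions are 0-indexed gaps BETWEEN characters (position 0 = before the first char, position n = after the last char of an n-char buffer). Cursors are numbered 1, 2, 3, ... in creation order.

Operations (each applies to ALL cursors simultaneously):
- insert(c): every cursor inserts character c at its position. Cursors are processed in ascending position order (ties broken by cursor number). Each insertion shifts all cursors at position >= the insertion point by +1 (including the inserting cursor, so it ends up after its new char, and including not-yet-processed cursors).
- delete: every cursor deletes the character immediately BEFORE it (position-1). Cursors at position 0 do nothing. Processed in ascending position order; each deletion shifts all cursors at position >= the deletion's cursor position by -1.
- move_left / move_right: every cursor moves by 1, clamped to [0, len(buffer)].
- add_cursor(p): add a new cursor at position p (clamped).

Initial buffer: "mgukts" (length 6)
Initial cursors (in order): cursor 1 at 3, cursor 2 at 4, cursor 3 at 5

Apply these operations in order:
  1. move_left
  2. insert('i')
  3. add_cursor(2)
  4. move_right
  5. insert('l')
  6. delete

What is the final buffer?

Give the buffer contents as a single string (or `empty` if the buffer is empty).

After op 1 (move_left): buffer="mgukts" (len 6), cursors c1@2 c2@3 c3@4, authorship ......
After op 2 (insert('i')): buffer="mgiuikits" (len 9), cursors c1@3 c2@5 c3@7, authorship ..1.2.3..
After op 3 (add_cursor(2)): buffer="mgiuikits" (len 9), cursors c4@2 c1@3 c2@5 c3@7, authorship ..1.2.3..
After op 4 (move_right): buffer="mgiuikits" (len 9), cursors c4@3 c1@4 c2@6 c3@8, authorship ..1.2.3..
After op 5 (insert('l')): buffer="mgiluliklitls" (len 13), cursors c4@4 c1@6 c2@9 c3@12, authorship ..14.12.23.3.
After op 6 (delete): buffer="mgiuikits" (len 9), cursors c4@3 c1@4 c2@6 c3@8, authorship ..1.2.3..

Answer: mgiuikits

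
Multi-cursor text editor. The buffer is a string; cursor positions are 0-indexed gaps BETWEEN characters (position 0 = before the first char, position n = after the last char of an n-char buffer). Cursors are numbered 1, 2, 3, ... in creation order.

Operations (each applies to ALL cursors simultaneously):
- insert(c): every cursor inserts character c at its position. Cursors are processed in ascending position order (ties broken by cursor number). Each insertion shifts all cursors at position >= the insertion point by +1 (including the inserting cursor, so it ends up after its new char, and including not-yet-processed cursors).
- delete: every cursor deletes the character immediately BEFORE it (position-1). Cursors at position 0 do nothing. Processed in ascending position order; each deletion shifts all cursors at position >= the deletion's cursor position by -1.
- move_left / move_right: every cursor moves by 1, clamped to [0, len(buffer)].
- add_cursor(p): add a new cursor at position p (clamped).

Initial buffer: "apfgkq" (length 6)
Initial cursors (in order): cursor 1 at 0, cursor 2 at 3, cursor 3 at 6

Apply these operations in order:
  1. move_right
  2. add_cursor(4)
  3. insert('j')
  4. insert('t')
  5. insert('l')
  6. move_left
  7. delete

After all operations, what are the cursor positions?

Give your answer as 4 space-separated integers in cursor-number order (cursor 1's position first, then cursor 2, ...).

Answer: 2 9 13 9

Derivation:
After op 1 (move_right): buffer="apfgkq" (len 6), cursors c1@1 c2@4 c3@6, authorship ......
After op 2 (add_cursor(4)): buffer="apfgkq" (len 6), cursors c1@1 c2@4 c4@4 c3@6, authorship ......
After op 3 (insert('j')): buffer="ajpfgjjkqj" (len 10), cursors c1@2 c2@7 c4@7 c3@10, authorship .1...24..3
After op 4 (insert('t')): buffer="ajtpfgjjttkqjt" (len 14), cursors c1@3 c2@10 c4@10 c3@14, authorship .11...2424..33
After op 5 (insert('l')): buffer="ajtlpfgjjttllkqjtl" (len 18), cursors c1@4 c2@13 c4@13 c3@18, authorship .111...242424..333
After op 6 (move_left): buffer="ajtlpfgjjttllkqjtl" (len 18), cursors c1@3 c2@12 c4@12 c3@17, authorship .111...242424..333
After op 7 (delete): buffer="ajlpfgjjtlkqjl" (len 14), cursors c1@2 c2@9 c4@9 c3@13, authorship .11...2424..33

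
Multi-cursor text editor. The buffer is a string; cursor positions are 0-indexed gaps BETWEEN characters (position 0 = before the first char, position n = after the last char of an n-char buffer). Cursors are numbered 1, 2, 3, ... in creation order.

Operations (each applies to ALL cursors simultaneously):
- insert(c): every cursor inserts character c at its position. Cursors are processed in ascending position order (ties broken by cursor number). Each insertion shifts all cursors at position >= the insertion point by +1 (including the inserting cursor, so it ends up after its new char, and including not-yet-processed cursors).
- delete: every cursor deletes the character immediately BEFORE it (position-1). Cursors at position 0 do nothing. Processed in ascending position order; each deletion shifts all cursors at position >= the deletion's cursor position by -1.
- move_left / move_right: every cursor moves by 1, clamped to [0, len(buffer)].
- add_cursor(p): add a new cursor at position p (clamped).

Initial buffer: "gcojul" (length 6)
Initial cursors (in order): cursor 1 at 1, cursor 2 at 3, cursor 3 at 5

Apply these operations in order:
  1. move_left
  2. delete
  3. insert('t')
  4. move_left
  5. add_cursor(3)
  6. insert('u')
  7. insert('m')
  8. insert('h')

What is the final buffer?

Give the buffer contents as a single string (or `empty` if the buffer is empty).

After op 1 (move_left): buffer="gcojul" (len 6), cursors c1@0 c2@2 c3@4, authorship ......
After op 2 (delete): buffer="goul" (len 4), cursors c1@0 c2@1 c3@2, authorship ....
After op 3 (insert('t')): buffer="tgtotul" (len 7), cursors c1@1 c2@3 c3@5, authorship 1.2.3..
After op 4 (move_left): buffer="tgtotul" (len 7), cursors c1@0 c2@2 c3@4, authorship 1.2.3..
After op 5 (add_cursor(3)): buffer="tgtotul" (len 7), cursors c1@0 c2@2 c4@3 c3@4, authorship 1.2.3..
After op 6 (insert('u')): buffer="utgutuoutul" (len 11), cursors c1@1 c2@4 c4@6 c3@8, authorship 11.224.33..
After op 7 (insert('m')): buffer="umtgumtumoumtul" (len 15), cursors c1@2 c2@6 c4@9 c3@12, authorship 111.22244.333..
After op 8 (insert('h')): buffer="umhtgumhtumhoumhtul" (len 19), cursors c1@3 c2@8 c4@12 c3@16, authorship 1111.2222444.3333..

Answer: umhtgumhtumhoumhtul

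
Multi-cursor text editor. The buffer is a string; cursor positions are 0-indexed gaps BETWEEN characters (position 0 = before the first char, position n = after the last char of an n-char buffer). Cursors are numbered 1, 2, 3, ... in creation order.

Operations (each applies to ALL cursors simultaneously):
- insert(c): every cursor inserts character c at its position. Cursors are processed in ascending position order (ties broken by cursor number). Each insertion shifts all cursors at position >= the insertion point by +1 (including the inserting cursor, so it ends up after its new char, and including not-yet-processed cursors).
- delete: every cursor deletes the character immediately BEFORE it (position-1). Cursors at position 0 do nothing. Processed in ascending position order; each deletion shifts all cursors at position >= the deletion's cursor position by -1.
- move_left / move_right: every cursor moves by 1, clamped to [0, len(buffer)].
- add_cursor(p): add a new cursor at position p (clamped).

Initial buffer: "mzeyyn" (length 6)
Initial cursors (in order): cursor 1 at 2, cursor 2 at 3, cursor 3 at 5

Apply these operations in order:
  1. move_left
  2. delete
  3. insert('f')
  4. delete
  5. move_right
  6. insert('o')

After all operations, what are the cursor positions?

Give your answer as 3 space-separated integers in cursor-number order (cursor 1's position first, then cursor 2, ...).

After op 1 (move_left): buffer="mzeyyn" (len 6), cursors c1@1 c2@2 c3@4, authorship ......
After op 2 (delete): buffer="eyn" (len 3), cursors c1@0 c2@0 c3@1, authorship ...
After op 3 (insert('f')): buffer="ffefyn" (len 6), cursors c1@2 c2@2 c3@4, authorship 12.3..
After op 4 (delete): buffer="eyn" (len 3), cursors c1@0 c2@0 c3@1, authorship ...
After op 5 (move_right): buffer="eyn" (len 3), cursors c1@1 c2@1 c3@2, authorship ...
After op 6 (insert('o')): buffer="eooyon" (len 6), cursors c1@3 c2@3 c3@5, authorship .12.3.

Answer: 3 3 5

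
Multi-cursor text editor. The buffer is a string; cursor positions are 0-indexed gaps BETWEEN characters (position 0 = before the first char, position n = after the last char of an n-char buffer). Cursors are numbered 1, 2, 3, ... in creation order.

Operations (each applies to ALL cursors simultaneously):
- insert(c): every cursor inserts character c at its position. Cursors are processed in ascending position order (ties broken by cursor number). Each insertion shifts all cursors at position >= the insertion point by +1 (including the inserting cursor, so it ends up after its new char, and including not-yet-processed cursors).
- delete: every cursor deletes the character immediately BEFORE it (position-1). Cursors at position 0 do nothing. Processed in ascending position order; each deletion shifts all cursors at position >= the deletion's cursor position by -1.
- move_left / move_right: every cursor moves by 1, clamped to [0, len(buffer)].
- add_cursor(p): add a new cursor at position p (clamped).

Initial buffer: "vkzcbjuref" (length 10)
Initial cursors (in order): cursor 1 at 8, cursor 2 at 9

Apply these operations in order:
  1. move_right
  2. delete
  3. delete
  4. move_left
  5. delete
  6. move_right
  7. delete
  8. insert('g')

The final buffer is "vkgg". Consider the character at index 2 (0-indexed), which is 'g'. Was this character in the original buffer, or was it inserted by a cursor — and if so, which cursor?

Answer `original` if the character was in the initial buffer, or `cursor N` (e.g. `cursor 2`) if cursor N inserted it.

Answer: cursor 1

Derivation:
After op 1 (move_right): buffer="vkzcbjuref" (len 10), cursors c1@9 c2@10, authorship ..........
After op 2 (delete): buffer="vkzcbjur" (len 8), cursors c1@8 c2@8, authorship ........
After op 3 (delete): buffer="vkzcbj" (len 6), cursors c1@6 c2@6, authorship ......
After op 4 (move_left): buffer="vkzcbj" (len 6), cursors c1@5 c2@5, authorship ......
After op 5 (delete): buffer="vkzj" (len 4), cursors c1@3 c2@3, authorship ....
After op 6 (move_right): buffer="vkzj" (len 4), cursors c1@4 c2@4, authorship ....
After op 7 (delete): buffer="vk" (len 2), cursors c1@2 c2@2, authorship ..
After op 8 (insert('g')): buffer="vkgg" (len 4), cursors c1@4 c2@4, authorship ..12
Authorship (.=original, N=cursor N): . . 1 2
Index 2: author = 1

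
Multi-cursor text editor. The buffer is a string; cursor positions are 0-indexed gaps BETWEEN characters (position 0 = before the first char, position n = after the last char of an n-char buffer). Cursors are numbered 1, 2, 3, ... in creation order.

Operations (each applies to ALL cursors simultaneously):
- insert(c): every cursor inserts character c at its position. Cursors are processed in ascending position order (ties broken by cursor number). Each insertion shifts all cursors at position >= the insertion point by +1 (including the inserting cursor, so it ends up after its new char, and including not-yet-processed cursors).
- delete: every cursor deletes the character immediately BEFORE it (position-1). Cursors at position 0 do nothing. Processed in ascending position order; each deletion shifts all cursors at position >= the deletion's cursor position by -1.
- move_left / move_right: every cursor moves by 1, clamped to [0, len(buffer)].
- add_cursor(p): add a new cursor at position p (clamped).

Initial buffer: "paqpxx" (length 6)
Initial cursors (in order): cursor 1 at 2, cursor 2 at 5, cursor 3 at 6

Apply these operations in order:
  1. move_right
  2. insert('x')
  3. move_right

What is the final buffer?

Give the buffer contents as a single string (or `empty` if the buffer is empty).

After op 1 (move_right): buffer="paqpxx" (len 6), cursors c1@3 c2@6 c3@6, authorship ......
After op 2 (insert('x')): buffer="paqxpxxxx" (len 9), cursors c1@4 c2@9 c3@9, authorship ...1...23
After op 3 (move_right): buffer="paqxpxxxx" (len 9), cursors c1@5 c2@9 c3@9, authorship ...1...23

Answer: paqxpxxxx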